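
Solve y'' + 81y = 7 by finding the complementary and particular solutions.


Homogeneous part: r² + 81 = 0 ⇒ r = ±9i, so y_h = C₁cos(9x) + C₂sin(9x).
Try constant y_p = A; plug in: 81A = 7 ⇒ A = 7/81.
General solution: y = C₁cos(9x) + C₂sin(9x) + 7/81.


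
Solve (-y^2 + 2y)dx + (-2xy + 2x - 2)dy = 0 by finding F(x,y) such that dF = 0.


Check exactness: ∂M/∂y = -2y + 2 and ∂N/∂x = -2y + 2; equal, so the equation is exact.
Integrate M with respect to x (treating y as constant): ∫M dx = -xy^2 + 2xy + h(y).
Differentiate w.r.t. y and set equal to N: the x-dependent terms already match, leaving h'(y) = -2. Integrate: h(y) = -2y.
So F(x,y) = -xy^2 + 2xy - 2y.
General solution: -xy^2 + 2xy - 2y = C.


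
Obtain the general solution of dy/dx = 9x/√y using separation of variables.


Separate: √y dy = 9x dx.
Integrate: (2/3)y^(3/2) = (9/2)x² + C.


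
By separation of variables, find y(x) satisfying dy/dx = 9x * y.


Separate variables: dy/y = 9x dx.
Integrate: ln|y| = (9/2)x^2 + C₀.
Exponentiate: y = Ce^((9/2)x^2).


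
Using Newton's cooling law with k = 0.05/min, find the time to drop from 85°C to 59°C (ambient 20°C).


From T(t) = T_a + (T₀ - T_a)e^(-kt), set T(t) = 59:
(59 - 20) / (85 - 20) = e^(-0.05t), so t = -ln(0.600)/0.05 ≈ 10.2 minutes.


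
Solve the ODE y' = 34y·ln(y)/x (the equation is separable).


Separate: dy/[y ln(y)] = 34 dx/x.
Substitute u = ln(y): du/u = 34 dx/x.
Integrate: ln|ln(y)| = 34ln|x| + C₀, hence ln(y) = C·x^34.


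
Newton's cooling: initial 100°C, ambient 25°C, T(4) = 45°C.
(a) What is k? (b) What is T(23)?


Newton's law: T(t) = T_a + (T₀ - T_a)e^(-kt).
(a) Use T(4) = 45: (45 - 25)/(100 - 25) = e^(-k·4), so k = -ln(0.267)/4 ≈ 0.3304.
(b) Apply k to t = 23: T(23) = 25 + (75)e^(-7.600) ≈ 25.0°C.


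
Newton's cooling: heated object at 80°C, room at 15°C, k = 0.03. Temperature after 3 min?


Newton's law: dT/dt = -k(T - T_a) has solution T(t) = T_a + (T₀ - T_a)e^(-kt).
Plug in T_a = 15, T₀ = 80, k = 0.03, t = 3: T(3) = 15 + (65)e^(-0.09) ≈ 74.4°C.


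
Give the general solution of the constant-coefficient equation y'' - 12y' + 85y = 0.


Characteristic equation: r² - 12r + 85 = 0.
Discriminant is negative; roots r = 6 ± 7i (complex conjugate pair).
General solution uses e^(α x)(C₁ cos(β x) + C₂ sin(β x)): y = e^(6x)(C₁cos(7x) + C₂sin(7x)).


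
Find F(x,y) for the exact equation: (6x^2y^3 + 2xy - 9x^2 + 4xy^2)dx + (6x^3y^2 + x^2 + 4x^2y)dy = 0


Check exactness: ∂M/∂y = 18x^2y^2 + 2x + 8xy and ∂N/∂x = 18x^2y^2 + 2x + 8xy; equal, so the equation is exact.
Integrate M with respect to x (treating y as constant): ∫M dx = 2x^3y^3 + x^2y - 3x^3 + 2x^2y^2 + h(y).
Differentiate w.r.t. y and set equal to N: all terms match, so h'(y) = 0 and h is a constant absorbed into C.
General solution: 2x^3y^3 + x^2y - 3x^3 + 2x^2y^2 = C.


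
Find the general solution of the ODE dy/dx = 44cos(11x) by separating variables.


g(y) = 1, so integrate directly: y = ∫ 44cos(11x) dx = 4sin(11x) + C.


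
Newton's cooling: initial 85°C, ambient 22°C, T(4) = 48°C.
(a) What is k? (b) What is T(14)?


Newton's law: T(t) = T_a + (T₀ - T_a)e^(-kt).
(a) Use T(4) = 48: (48 - 22)/(85 - 22) = e^(-k·4), so k = -ln(0.413)/4 ≈ 0.2213.
(b) Apply k to t = 14: T(14) = 22 + (63)e^(-3.098) ≈ 24.8°C.


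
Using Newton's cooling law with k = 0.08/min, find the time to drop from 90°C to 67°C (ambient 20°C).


From T(t) = T_a + (T₀ - T_a)e^(-kt), set T(t) = 67:
(67 - 20) / (90 - 20) = e^(-0.08t), so t = -ln(0.671)/0.08 ≈ 5.0 minutes.


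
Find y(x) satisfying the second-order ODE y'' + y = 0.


Characteristic equation: r² + 1 = 0.
Discriminant is negative; roots r = 0 ± 1i (complex conjugate pair).
General solution uses e^(α x)(C₁ cos(β x) + C₂ sin(β x)): y = C₁cos(x) + C₂sin(x).


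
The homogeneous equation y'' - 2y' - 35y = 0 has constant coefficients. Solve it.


Characteristic equation: r² - 2r - 35 = 0.
Factor: (r - 7)(r + 5) = 0 ⇒ r = 7, -5 (distinct real).
General solution: y = C₁e^(7x) + C₂e^(-5x).


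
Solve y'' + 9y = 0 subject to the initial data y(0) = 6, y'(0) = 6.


Characteristic roots of r² + 9 = 0 are ±3i, so y = C₁cos(3x) + C₂sin(3x).
Apply y(0) = 6: C₁ = 6. Differentiate and apply y'(0) = 6: 3·C₂ = 6, so C₂ = 2.
Particular solution: y = 6cos(3x) + 2sin(3x).


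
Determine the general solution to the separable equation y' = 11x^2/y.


Separate variables: y dy = 11x^2 dx.
Integrate both sides: y²/2 = (11/3)x^3 + C₀.
Multiply by 2: y² = (22/3)x^3 + C.


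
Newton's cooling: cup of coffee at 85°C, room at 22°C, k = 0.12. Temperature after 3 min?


Newton's law: dT/dt = -k(T - T_a) has solution T(t) = T_a + (T₀ - T_a)e^(-kt).
Plug in T_a = 22, T₀ = 85, k = 0.12, t = 3: T(3) = 22 + (63)e^(-0.36) ≈ 66.0°C.


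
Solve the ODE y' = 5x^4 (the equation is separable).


Integrate both sides with respect to x: y = ∫ 5x^4 dx = x^5 + C.


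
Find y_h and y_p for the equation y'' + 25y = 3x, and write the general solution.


Homogeneous: r² + 25 = 0 ⇒ r = ±5i, y_h = C₁cos(5x) + C₂sin(5x).
Polynomial forcing; try y_p = Ax + B. Then y_p'' + 25 y_p = 25(Ax + B) = 3x, so B = 0 and A = 3/25.
General solution: y = C₁cos(5x) + C₂sin(5x) + (3/25)x.


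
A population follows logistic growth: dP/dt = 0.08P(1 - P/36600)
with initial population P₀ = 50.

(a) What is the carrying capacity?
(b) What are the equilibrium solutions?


Logistic ODE dP/dt = 0.08P(1 - P/36600) has equilibria where dP/dt = 0, i.e. P = 0 or P = 36600.
The coefficient (1 - P/K) = 0 when P = K, identifying K = 36600 as the carrying capacity.
(a) K = 36600; (b) equilibria P = 0 and P = 36600.


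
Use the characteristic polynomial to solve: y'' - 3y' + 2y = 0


Characteristic equation: r² - 3r + 2 = 0.
Factor: (r - 1)(r - 2) = 0 ⇒ r = 1, 2 (distinct real).
General solution: y = C₁e^(x) + C₂e^(2x).


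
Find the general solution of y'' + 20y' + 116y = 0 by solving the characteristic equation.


Characteristic equation: r² + 20r + 116 = 0.
Discriminant is negative; roots r = -10 ± 4i (complex conjugate pair).
General solution uses e^(α x)(C₁ cos(β x) + C₂ sin(β x)): y = e^(-10x)(C₁cos(4x) + C₂sin(4x)).


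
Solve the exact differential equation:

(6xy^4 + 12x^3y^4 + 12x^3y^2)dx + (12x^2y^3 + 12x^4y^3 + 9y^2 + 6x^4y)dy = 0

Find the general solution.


Check exactness: ∂M/∂y = 24xy^3 + 48x^3y^3 + 24x^3y and ∂N/∂x = 24xy^3 + 48x^3y^3 + 24x^3y; equal, so the equation is exact.
Integrate M with respect to x (treating y as constant): ∫M dx = 3x^2y^4 + 3x^4y^4 + 3x^4y^2 + h(y).
Differentiate w.r.t. y and set equal to N: the x-dependent terms already match, leaving h'(y) = 9y^2. Integrate: h(y) = 3y^3.
So F(x,y) = 3x^2y^4 + 3x^4y^4 + 3y^3 + 3x^4y^2.
General solution: 3x^2y^4 + 3x^4y^4 + 3y^3 + 3x^4y^2 = C.


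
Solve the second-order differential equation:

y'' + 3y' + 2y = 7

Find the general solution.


Characteristic roots of r² + 3r + 2 = 0 are -1, -2.
y_h = C₁e^(-x) + C₂e^(-2x).
Constant forcing; try y_p = A. Then 2A = 7 ⇒ A = 7/2.
General solution: y = C₁e^(-x) + C₂e^(-2x) + 7/2.


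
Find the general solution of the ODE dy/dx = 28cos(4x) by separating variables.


g(y) = 1, so integrate directly: y = ∫ 28cos(4x) dx = 7sin(4x) + C.


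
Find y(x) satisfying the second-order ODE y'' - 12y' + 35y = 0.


Characteristic equation: r² - 12r + 35 = 0.
Factor: (r - 5)(r - 7) = 0 ⇒ r = 5, 7 (distinct real).
General solution: y = C₁e^(5x) + C₂e^(7x).


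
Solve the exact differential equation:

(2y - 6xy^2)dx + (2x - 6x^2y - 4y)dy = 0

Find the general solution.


Check exactness: ∂M/∂y = 2 - 12xy and ∂N/∂x = 2 - 12xy; equal, so the equation is exact.
Integrate M with respect to x (treating y as constant): ∫M dx = 2xy - 3x^2y^2 + h(y).
Differentiate w.r.t. y and set equal to N: the x-dependent terms already match, leaving h'(y) = -4y. Integrate: h(y) = -2y^2.
So F(x,y) = 2xy - 3x^2y^2 - 2y^2.
General solution: 2xy - 3x^2y^2 - 2y^2 = C.


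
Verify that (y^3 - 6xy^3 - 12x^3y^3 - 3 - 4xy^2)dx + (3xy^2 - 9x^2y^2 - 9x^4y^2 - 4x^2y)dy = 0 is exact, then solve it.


Check exactness: ∂M/∂y = 3y^2 - 18xy^2 - 36x^3y^2 - 8xy and ∂N/∂x = 3y^2 - 18xy^2 - 36x^3y^2 - 8xy; equal, so the equation is exact.
Integrate M with respect to x (treating y as constant): ∫M dx = xy^3 - 3x^2y^3 - 3x^4y^3 - 3x - 2x^2y^2 + h(y).
Differentiate w.r.t. y and set equal to N: all terms match, so h'(y) = 0 and h is a constant absorbed into C.
General solution: xy^3 - 3x^2y^3 - 3x^4y^3 - 3x - 2x^2y^2 = C.


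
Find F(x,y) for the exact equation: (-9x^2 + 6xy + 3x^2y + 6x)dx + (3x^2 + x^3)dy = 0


Check exactness: ∂M/∂y = 6x + 3x^2 and ∂N/∂x = 6x + 3x^2; equal, so the equation is exact.
Integrate M with respect to x (treating y as constant): ∫M dx = -3x^3 + 3x^2y + x^3y + 3x^2 + h(y).
Differentiate w.r.t. y and set equal to N: all terms match, so h'(y) = 0 and h is a constant absorbed into C.
General solution: -3x^3 + 3x^2y + x^3y + 3x^2 = C.


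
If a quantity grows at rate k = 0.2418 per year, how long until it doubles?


Exponential growth: P(t) = P₀ e^(0.2418t). Set P(t)/P₀ = 2: e^(0.2418t) = 2.
Solve: t = ln(2)/0.2418 ≈ 2.87 years.


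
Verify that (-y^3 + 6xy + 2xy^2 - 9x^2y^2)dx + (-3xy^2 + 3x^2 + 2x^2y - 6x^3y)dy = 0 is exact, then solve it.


Check exactness: ∂M/∂y = -3y^2 + 6x + 4xy - 18x^2y and ∂N/∂x = -3y^2 + 6x + 4xy - 18x^2y; equal, so the equation is exact.
Integrate M with respect to x (treating y as constant): ∫M dx = -xy^3 + 3x^2y + x^2y^2 - 3x^3y^2 + h(y).
Differentiate w.r.t. y and set equal to N: all terms match, so h'(y) = 0 and h is a constant absorbed into C.
General solution: -xy^3 + 3x^2y + x^2y^2 - 3x^3y^2 = C.


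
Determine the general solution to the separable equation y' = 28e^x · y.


Separate variables: dy/y = 28e^x dx.
Integrate: ln|y| = 28e^x + C₀.
Exponentiate: y = Ce^(28e^x).


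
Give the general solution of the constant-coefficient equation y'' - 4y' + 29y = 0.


Characteristic equation: r² - 4r + 29 = 0.
Discriminant is negative; roots r = 2 ± 5i (complex conjugate pair).
General solution uses e^(α x)(C₁ cos(β x) + C₂ sin(β x)): y = e^(2x)(C₁cos(5x) + C₂sin(5x)).


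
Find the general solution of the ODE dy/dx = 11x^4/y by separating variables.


Separate variables: y dy = 11x^4 dx.
Integrate both sides: y²/2 = (11/5)x^5 + C₀.
Multiply by 2: y² = (22/5)x^5 + C.


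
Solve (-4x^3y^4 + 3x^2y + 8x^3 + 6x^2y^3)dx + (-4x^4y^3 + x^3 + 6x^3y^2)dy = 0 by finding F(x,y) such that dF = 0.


Check exactness: ∂M/∂y = -16x^3y^3 + 3x^2 + 18x^2y^2 and ∂N/∂x = -16x^3y^3 + 3x^2 + 18x^2y^2; equal, so the equation is exact.
Integrate M with respect to x (treating y as constant): ∫M dx = -x^4y^4 + x^3y + 2x^4 + 2x^3y^3 + h(y).
Differentiate w.r.t. y and set equal to N: all terms match, so h'(y) = 0 and h is a constant absorbed into C.
General solution: -x^4y^4 + x^3y + 2x^4 + 2x^3y^3 = C.


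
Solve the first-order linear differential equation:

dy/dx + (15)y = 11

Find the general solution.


P(x) = 15, Q(x) = 11; integrating factor μ = e^(15x).
(μ y)' = 11e^(15x) ⇒ μ y = (11/15)e^(15x) + C.
Divide by μ: y = 11/15 + Ce^(-15x).


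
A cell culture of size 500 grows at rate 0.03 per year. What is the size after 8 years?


The ODE dP/dt = 0.03P has solution P(t) = P(0)e^(0.03t).
Substitute P(0) = 500 and t = 8: P(8) = 500 e^(0.24) ≈ 636.


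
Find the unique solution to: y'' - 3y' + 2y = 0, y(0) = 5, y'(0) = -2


Characteristic roots of r² - 3r + 2 = 0 are 2, 1.
General solution y = c₁ e^(2x) + c₂ e^(x).
Apply y(0) = 5: c₁ + c₂ = 5. Apply y'(0) = -2: 2 c₁ + 1 c₂ = -2.
Solve: c₁ = -7, c₂ = 12.
Particular solution: y = -7e^(2x) + 12e^(x).


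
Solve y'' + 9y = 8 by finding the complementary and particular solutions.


Homogeneous part: r² + 9 = 0 ⇒ r = ±3i, so y_h = C₁cos(3x) + C₂sin(3x).
Try constant y_p = A; plug in: 9A = 8 ⇒ A = 8/9.
General solution: y = C₁cos(3x) + C₂sin(3x) + 8/9.


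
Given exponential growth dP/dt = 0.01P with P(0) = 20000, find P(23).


The ODE dP/dt = 0.01P has solution P(t) = P(0)e^(0.01t).
Substitute P(0) = 20000 and t = 23: P(23) = 20000 e^(0.23) ≈ 25172.


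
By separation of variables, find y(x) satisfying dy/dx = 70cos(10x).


g(y) = 1, so integrate directly: y = ∫ 70cos(10x) dx = 7sin(10x) + C.


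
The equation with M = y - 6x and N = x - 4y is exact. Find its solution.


Check exactness: ∂M/∂y = 1 and ∂N/∂x = 1; equal, so the equation is exact.
Integrate M with respect to x (treating y as constant): ∫M dx = xy - 3x^2 + h(y).
Differentiate w.r.t. y and set equal to N: the x-dependent terms already match, leaving h'(y) = -4y. Integrate: h(y) = -2y^2.
So F(x,y) = xy - 3x^2 - 2y^2.
General solution: xy - 3x^2 - 2y^2 = C.


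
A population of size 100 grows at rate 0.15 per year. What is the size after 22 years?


The ODE dP/dt = 0.15P has solution P(t) = P(0)e^(0.15t).
Substitute P(0) = 100 and t = 22: P(22) = 100 e^(3.30) ≈ 2711.


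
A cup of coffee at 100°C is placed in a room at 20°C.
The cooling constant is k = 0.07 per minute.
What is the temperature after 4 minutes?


Newton's law: dT/dt = -k(T - T_a) has solution T(t) = T_a + (T₀ - T_a)e^(-kt).
Plug in T_a = 20, T₀ = 100, k = 0.07, t = 4: T(4) = 20 + (80)e^(-0.28) ≈ 80.5°C.


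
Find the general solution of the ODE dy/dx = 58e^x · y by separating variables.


Separate variables: dy/y = 58e^x dx.
Integrate: ln|y| = 58e^x + C₀.
Exponentiate: y = Ce^(58e^x).


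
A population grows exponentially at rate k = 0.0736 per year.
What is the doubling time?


Exponential growth: P(t) = P₀ e^(0.0736t). Set P(t)/P₀ = 2: e^(0.0736t) = 2.
Solve: t = ln(2)/0.0736 ≈ 9.42 years.


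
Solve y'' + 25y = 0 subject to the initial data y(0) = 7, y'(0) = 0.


Characteristic roots of r² + 25 = 0 are ±5i, so y = C₁cos(5x) + C₂sin(5x).
Apply y(0) = 7: C₁ = 7. Differentiate and apply y'(0) = 0: 5·C₂ = 0, so C₂ = 0.
Particular solution: y = 7cos(5x).


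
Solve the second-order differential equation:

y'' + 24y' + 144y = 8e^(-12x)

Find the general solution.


Characteristic polynomial (r + 12)² = 0; repeated root r = -12.
y_h = (C₁ + C₂x)e^(-12x). Forcing matches the repeated root (resonance), so try y_p = Ax² e^(-12x).
Substitute and solve for A: 2A = 8, so A = 4.
General solution: y = (C₁ + C₂x + 4x²)e^(-12x).


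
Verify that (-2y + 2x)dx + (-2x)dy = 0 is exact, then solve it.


Check exactness: ∂M/∂y = -2 and ∂N/∂x = -2; equal, so the equation is exact.
Integrate M with respect to x (treating y as constant): ∫M dx = -2xy + x^2 + h(y).
Differentiate w.r.t. y and set equal to N: all terms match, so h'(y) = 0 and h is a constant absorbed into C.
General solution: -2xy + x^2 = C.


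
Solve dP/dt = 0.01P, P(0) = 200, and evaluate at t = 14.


The ODE dP/dt = 0.01P has solution P(t) = P(0)e^(0.01t).
Substitute P(0) = 200 and t = 14: P(14) = 200 e^(0.14) ≈ 230.


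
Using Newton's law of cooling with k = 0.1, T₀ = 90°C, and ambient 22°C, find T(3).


Newton's law: dT/dt = -k(T - T_a) has solution T(t) = T_a + (T₀ - T_a)e^(-kt).
Plug in T_a = 22, T₀ = 90, k = 0.1, t = 3: T(3) = 22 + (68)e^(-0.30) ≈ 72.4°C.


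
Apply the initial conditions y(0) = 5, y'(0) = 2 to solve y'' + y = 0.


Characteristic roots of r² + 1 = 0 are ±1i, so y = C₁cos(x) + C₂sin(x).
Apply y(0) = 5: C₁ = 5. Differentiate and apply y'(0) = 2: 1·C₂ = 2, so C₂ = 2.
Particular solution: y = 5cos(x) + 2sin(x).


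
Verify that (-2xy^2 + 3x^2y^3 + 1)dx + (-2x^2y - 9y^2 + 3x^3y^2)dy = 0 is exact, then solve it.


Check exactness: ∂M/∂y = -4xy + 9x^2y^2 and ∂N/∂x = -4xy + 9x^2y^2; equal, so the equation is exact.
Integrate M with respect to x (treating y as constant): ∫M dx = -x^2y^2 + x^3y^3 + x + h(y).
Differentiate w.r.t. y and set equal to N: the x-dependent terms already match, leaving h'(y) = -9y^2. Integrate: h(y) = -3y^3.
So F(x,y) = -x^2y^2 - 3y^3 + x^3y^3 + x.
General solution: -x^2y^2 - 3y^3 + x^3y^3 + x = C.


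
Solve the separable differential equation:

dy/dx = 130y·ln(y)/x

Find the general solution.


Separate: dy/[y ln(y)] = 130 dx/x.
Substitute u = ln(y): du/u = 130 dx/x.
Integrate: ln|ln(y)| = 130ln|x| + C₀, hence ln(y) = C·x^130.


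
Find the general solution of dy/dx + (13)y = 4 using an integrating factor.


P(x) = 13, Q(x) = 4; integrating factor μ = e^(13x).
(μ y)' = 4e^(13x) ⇒ μ y = (4/13)e^(13x) + C.
Divide by μ: y = 4/13 + Ce^(-13x).


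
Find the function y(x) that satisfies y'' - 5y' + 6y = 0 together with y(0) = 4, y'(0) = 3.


Characteristic roots of r² - 5r + 6 = 0 are 3, 2.
General solution y = c₁ e^(3x) + c₂ e^(2x).
Apply y(0) = 4: c₁ + c₂ = 4. Apply y'(0) = 3: 3 c₁ + 2 c₂ = 3.
Solve: c₁ = -5, c₂ = 9.
Particular solution: y = -5e^(3x) + 9e^(2x).


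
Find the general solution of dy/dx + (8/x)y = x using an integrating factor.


P(x) = 8/x ⇒ μ = x^8.
(x^8 y)' = x^8·x^1 = x^9.
Integrate: x^8 y = x^10/(10) + C.
Solve for y: y = (1/10)x^2 + C/x^8.


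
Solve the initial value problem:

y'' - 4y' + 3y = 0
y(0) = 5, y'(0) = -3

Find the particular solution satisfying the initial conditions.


Characteristic roots of r² - 4r + 3 = 0 are 1, 3.
General solution y = c₁ e^(x) + c₂ e^(3x).
Apply y(0) = 5: c₁ + c₂ = 5. Apply y'(0) = -3: 1 c₁ + 3 c₂ = -3.
Solve: c₁ = 9, c₂ = -4.
Particular solution: y = 9e^(x) - 4e^(3x).


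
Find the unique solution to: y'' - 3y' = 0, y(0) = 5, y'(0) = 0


Characteristic roots of r² - 3r = 0 are 0, 3.
General solution y = c₁ + c₂ e^(3x).
Apply y(0) = 5: c₁ + c₂ = 5. Apply y'(0) = 0: 0 c₁ + 3 c₂ = 0.
Solve: c₁ = 5, c₂ = 0.
Particular solution: y = 5 + 0e^(3x).


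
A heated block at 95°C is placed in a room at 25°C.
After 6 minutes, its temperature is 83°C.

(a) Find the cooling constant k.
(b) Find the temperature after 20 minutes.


Newton's law: T(t) = T_a + (T₀ - T_a)e^(-kt).
(a) Use T(6) = 83: (83 - 25)/(95 - 25) = e^(-k·6), so k = -ln(0.829)/6 ≈ 0.0313.
(b) Apply k to t = 20: T(20) = 25 + (70)e^(-0.627) ≈ 62.4°C.


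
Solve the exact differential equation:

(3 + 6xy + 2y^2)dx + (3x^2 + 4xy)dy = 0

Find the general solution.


Check exactness: ∂M/∂y = 6x + 4y and ∂N/∂x = 6x + 4y; equal, so the equation is exact.
Integrate M with respect to x (treating y as constant): ∫M dx = 3x + 3x^2y + 2xy^2 + h(y).
Differentiate w.r.t. y and set equal to N: all terms match, so h'(y) = 0 and h is a constant absorbed into C.
General solution: 3x + 3x^2y + 2xy^2 = C.


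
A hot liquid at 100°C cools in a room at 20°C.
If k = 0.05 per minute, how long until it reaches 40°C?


From T(t) = T_a + (T₀ - T_a)e^(-kt), set T(t) = 40:
(40 - 20) / (100 - 20) = e^(-0.05t), so t = -ln(0.250)/0.05 ≈ 27.7 minutes.


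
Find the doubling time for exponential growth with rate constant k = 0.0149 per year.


Exponential growth: P(t) = P₀ e^(0.0149t). Set P(t)/P₀ = 2: e^(0.0149t) = 2.
Solve: t = ln(2)/0.0149 ≈ 46.52 years.


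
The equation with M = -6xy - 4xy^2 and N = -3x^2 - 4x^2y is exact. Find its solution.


Check exactness: ∂M/∂y = -6x - 8xy and ∂N/∂x = -6x - 8xy; equal, so the equation is exact.
Integrate M with respect to x (treating y as constant): ∫M dx = -3x^2y - 2x^2y^2 + h(y).
Differentiate w.r.t. y and set equal to N: all terms match, so h'(y) = 0 and h is a constant absorbed into C.
General solution: -3x^2y - 2x^2y^2 = C.


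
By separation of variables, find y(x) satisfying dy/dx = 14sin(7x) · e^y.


Separate: e^(-y) dy = 14sin(7x) dx.
Integrate: -e^(-y) = -2cos(7x) + C₀.
Rearrange: e^(-y) = 2cos(7x) + C.


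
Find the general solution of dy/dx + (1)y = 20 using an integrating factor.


P(x) = 1, Q(x) = 20; integrating factor μ = e^(x).
(μ y)' = 20e^(x) ⇒ μ y = 20e^(x) + C.
Divide by μ: y = 20 + Ce^(-x).


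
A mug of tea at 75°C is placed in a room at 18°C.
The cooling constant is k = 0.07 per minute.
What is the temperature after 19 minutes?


Newton's law: dT/dt = -k(T - T_a) has solution T(t) = T_a + (T₀ - T_a)e^(-kt).
Plug in T_a = 18, T₀ = 75, k = 0.07, t = 19: T(19) = 18 + (57)e^(-1.33) ≈ 33.1°C.


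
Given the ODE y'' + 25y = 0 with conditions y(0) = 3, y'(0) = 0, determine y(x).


Characteristic roots of r² + 25 = 0 are ±5i, so y = C₁cos(5x) + C₂sin(5x).
Apply y(0) = 3: C₁ = 3. Differentiate and apply y'(0) = 0: 5·C₂ = 0, so C₂ = 0.
Particular solution: y = 3cos(5x).


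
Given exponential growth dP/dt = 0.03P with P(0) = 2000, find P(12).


The ODE dP/dt = 0.03P has solution P(t) = P(0)e^(0.03t).
Substitute P(0) = 2000 and t = 12: P(12) = 2000 e^(0.36) ≈ 2867.


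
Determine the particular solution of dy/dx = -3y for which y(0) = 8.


General solution of y' = -3y is y = Ce^(-3x).
Apply y(0) = 8: C = 8.
Particular solution: y = 8e^(-3x).


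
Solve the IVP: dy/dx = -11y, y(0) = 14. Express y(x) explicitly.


General solution of y' = -11y is y = Ce^(-11x).
Apply y(0) = 14: C = 14.
Particular solution: y = 14e^(-11x).


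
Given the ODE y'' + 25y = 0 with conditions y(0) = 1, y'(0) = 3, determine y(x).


Characteristic roots of r² + 25 = 0 are ±5i, so y = C₁cos(5x) + C₂sin(5x).
Apply y(0) = 1: C₁ = 1. Differentiate and apply y'(0) = 3: 5·C₂ = 3, so C₂ = 3/5.
Particular solution: y = cos(5x) + (3/5)sin(5x).


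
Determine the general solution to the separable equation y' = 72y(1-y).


Separate: dy/[y(1-y)] = 72 dx.
Partial fractions: 1/[y(1-y)] = 1/y + 1/(1-y).
Integrate: ln|y/(1-y)| = 72x + C₀.
Solve for y: y = 1/(1 + Ce^(-72x)).


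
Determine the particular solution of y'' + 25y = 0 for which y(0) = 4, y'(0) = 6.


Characteristic roots of r² + 25 = 0 are ±5i, so y = C₁cos(5x) + C₂sin(5x).
Apply y(0) = 4: C₁ = 4. Differentiate and apply y'(0) = 6: 5·C₂ = 6, so C₂ = 6/5.
Particular solution: y = 4cos(5x) + (6/5)sin(5x).


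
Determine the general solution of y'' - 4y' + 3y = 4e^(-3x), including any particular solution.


Characteristic roots of r² - 4r + 3 = 0 are 3, 1.
y_h = C₁e^(3x) + C₂e^(x).
Forcing exponent -3 is not a characteristic root; try y_p = Ae^(-3x).
Substitute: A·(9 + (-4)·-3 + (3)) = A·24 = 4, so A = 1/6.
General solution: y = C₁e^(3x) + C₂e^(x) + (1/6)e^(-3x).


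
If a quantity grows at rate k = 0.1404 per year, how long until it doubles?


Exponential growth: P(t) = P₀ e^(0.1404t). Set P(t)/P₀ = 2: e^(0.1404t) = 2.
Solve: t = ln(2)/0.1404 ≈ 4.94 years.


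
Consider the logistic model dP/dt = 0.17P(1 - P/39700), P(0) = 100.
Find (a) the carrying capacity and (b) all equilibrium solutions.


Logistic ODE dP/dt = 0.17P(1 - P/39700) has equilibria where dP/dt = 0, i.e. P = 0 or P = 39700.
The coefficient (1 - P/K) = 0 when P = K, identifying K = 39700 as the carrying capacity.
(a) K = 39700; (b) equilibria P = 0 and P = 39700.


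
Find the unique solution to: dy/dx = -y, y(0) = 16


General solution of y' = -y is y = Ce^(-x).
Apply y(0) = 16: C = 16.
Particular solution: y = 16e^(-x).


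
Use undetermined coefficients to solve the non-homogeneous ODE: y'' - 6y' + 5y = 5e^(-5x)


Characteristic roots of r² - 6r + 5 = 0 are 1, 5.
y_h = C₁e^(x) + C₂e^(5x).
Forcing exponent -5 is not a characteristic root; try y_p = Ae^(-5x).
Substitute: A·(25 + (-6)·-5 + (5)) = A·60 = 5, so A = 1/12.
General solution: y = C₁e^(x) + C₂e^(5x) + (1/12)e^(-5x).


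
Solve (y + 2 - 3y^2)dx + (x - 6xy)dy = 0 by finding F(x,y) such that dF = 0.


Check exactness: ∂M/∂y = 1 - 6y and ∂N/∂x = 1 - 6y; equal, so the equation is exact.
Integrate M with respect to x (treating y as constant): ∫M dx = xy + 2x - 3xy^2 + h(y).
Differentiate w.r.t. y and set equal to N: all terms match, so h'(y) = 0 and h is a constant absorbed into C.
General solution: xy + 2x - 3xy^2 = C.


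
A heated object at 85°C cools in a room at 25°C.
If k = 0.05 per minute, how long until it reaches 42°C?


From T(t) = T_a + (T₀ - T_a)e^(-kt), set T(t) = 42:
(42 - 25) / (85 - 25) = e^(-0.05t), so t = -ln(0.283)/0.05 ≈ 25.2 minutes.


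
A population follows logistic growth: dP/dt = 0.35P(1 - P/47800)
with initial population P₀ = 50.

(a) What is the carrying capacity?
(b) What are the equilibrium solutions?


Logistic ODE dP/dt = 0.35P(1 - P/47800) has equilibria where dP/dt = 0, i.e. P = 0 or P = 47800.
The coefficient (1 - P/K) = 0 when P = K, identifying K = 47800 as the carrying capacity.
(a) K = 47800; (b) equilibria P = 0 and P = 47800.


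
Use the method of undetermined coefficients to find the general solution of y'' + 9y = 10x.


Homogeneous: r² + 9 = 0 ⇒ r = ±3i, y_h = C₁cos(3x) + C₂sin(3x).
Polynomial forcing; try y_p = Ax + B. Then y_p'' + 9 y_p = 9(Ax + B) = 10x, so B = 0 and A = 10/9.
General solution: y = C₁cos(3x) + C₂sin(3x) + (10/9)x.


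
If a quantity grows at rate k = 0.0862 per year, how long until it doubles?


Exponential growth: P(t) = P₀ e^(0.0862t). Set P(t)/P₀ = 2: e^(0.0862t) = 2.
Solve: t = ln(2)/0.0862 ≈ 8.04 years.


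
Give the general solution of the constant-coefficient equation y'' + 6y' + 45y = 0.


Characteristic equation: r² + 6r + 45 = 0.
Discriminant is negative; roots r = -3 ± 6i (complex conjugate pair).
General solution uses e^(α x)(C₁ cos(β x) + C₂ sin(β x)): y = e^(-3x)(C₁cos(6x) + C₂sin(6x)).


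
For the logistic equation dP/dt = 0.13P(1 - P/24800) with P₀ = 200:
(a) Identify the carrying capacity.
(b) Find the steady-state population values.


Logistic ODE dP/dt = 0.13P(1 - P/24800) has equilibria where dP/dt = 0, i.e. P = 0 or P = 24800.
The coefficient (1 - P/K) = 0 when P = K, identifying K = 24800 as the carrying capacity.
(a) K = 24800; (b) equilibria P = 0 and P = 24800.


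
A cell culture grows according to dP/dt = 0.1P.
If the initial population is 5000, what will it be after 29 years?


The ODE dP/dt = 0.1P has solution P(t) = P(0)e^(0.1t).
Substitute P(0) = 5000 and t = 29: P(29) = 5000 e^(2.90) ≈ 90871.


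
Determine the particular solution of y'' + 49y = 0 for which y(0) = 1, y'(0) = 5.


Characteristic roots of r² + 49 = 0 are ±7i, so y = C₁cos(7x) + C₂sin(7x).
Apply y(0) = 1: C₁ = 1. Differentiate and apply y'(0) = 5: 7·C₂ = 5, so C₂ = 5/7.
Particular solution: y = cos(7x) + (5/7)sin(7x).


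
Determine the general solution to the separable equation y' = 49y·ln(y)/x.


Separate: dy/[y ln(y)] = 49 dx/x.
Substitute u = ln(y): du/u = 49 dx/x.
Integrate: ln|ln(y)| = 49ln|x| + C₀, hence ln(y) = C·x^49.


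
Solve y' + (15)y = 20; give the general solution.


P(x) = 15, Q(x) = 20; integrating factor μ = e^(15x).
(μ y)' = 20e^(15x) ⇒ μ y = (4/3)e^(15x) + C.
Divide by μ: y = 4/3 + Ce^(-15x).


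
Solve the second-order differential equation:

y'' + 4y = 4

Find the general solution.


Homogeneous part: r² + 4 = 0 ⇒ r = ±2i, so y_h = C₁cos(2x) + C₂sin(2x).
Try constant y_p = A; plug in: 4A = 4 ⇒ A = 1.
General solution: y = C₁cos(2x) + C₂sin(2x) + 1.


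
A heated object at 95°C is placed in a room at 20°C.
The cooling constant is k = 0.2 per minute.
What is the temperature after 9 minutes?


Newton's law: dT/dt = -k(T - T_a) has solution T(t) = T_a + (T₀ - T_a)e^(-kt).
Plug in T_a = 20, T₀ = 95, k = 0.2, t = 9: T(9) = 20 + (75)e^(-1.80) ≈ 32.4°C.


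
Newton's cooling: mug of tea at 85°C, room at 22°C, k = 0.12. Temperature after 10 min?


Newton's law: dT/dt = -k(T - T_a) has solution T(t) = T_a + (T₀ - T_a)e^(-kt).
Plug in T_a = 22, T₀ = 85, k = 0.12, t = 10: T(10) = 22 + (63)e^(-1.20) ≈ 41.0°C.


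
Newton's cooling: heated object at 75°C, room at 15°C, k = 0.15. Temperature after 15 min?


Newton's law: dT/dt = -k(T - T_a) has solution T(t) = T_a + (T₀ - T_a)e^(-kt).
Plug in T_a = 15, T₀ = 75, k = 0.15, t = 15: T(15) = 15 + (60)e^(-2.25) ≈ 21.3°C.


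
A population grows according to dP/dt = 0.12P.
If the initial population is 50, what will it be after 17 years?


The ODE dP/dt = 0.12P has solution P(t) = P(0)e^(0.12t).
Substitute P(0) = 50 and t = 17: P(17) = 50 e^(2.04) ≈ 385.


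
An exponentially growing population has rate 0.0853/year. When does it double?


Exponential growth: P(t) = P₀ e^(0.0853t). Set P(t)/P₀ = 2: e^(0.0853t) = 2.
Solve: t = ln(2)/0.0853 ≈ 8.13 years.


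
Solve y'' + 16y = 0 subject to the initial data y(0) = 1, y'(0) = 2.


Characteristic roots of r² + 16 = 0 are ±4i, so y = C₁cos(4x) + C₂sin(4x).
Apply y(0) = 1: C₁ = 1. Differentiate and apply y'(0) = 2: 4·C₂ = 2, so C₂ = 1/2.
Particular solution: y = cos(4x) + (1/2)sin(4x).


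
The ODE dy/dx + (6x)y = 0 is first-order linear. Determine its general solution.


P(x) = 6x ⇒ μ = e^(3x²).
Q(x) = 0 so μ y is constant: y = Ce^(-3x²).


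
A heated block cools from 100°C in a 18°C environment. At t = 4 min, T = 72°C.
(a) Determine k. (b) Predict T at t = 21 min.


Newton's law: T(t) = T_a + (T₀ - T_a)e^(-kt).
(a) Use T(4) = 72: (72 - 18)/(100 - 18) = e^(-k·4), so k = -ln(0.659)/4 ≈ 0.1044.
(b) Apply k to t = 21: T(21) = 18 + (82)e^(-2.193) ≈ 27.1°C.


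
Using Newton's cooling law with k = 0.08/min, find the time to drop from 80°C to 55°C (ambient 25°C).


From T(t) = T_a + (T₀ - T_a)e^(-kt), set T(t) = 55:
(55 - 25) / (80 - 25) = e^(-0.08t), so t = -ln(0.545)/0.08 ≈ 7.6 minutes.


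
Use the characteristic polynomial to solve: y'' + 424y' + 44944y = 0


Characteristic equation: r² + 424r + 44944 = 0, i.e. (r + 212)² = 0.
Repeated root r = -212; include an x factor for the second linearly independent solution.
General solution: y = (C₁ + C₂x)e^(-212x).


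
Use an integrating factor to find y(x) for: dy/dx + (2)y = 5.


P(x) = 2, Q(x) = 5; integrating factor μ = e^(2x).
(μ y)' = 5e^(2x) ⇒ μ y = (5/2)e^(2x) + C.
Divide by μ: y = 5/2 + Ce^(-2x).


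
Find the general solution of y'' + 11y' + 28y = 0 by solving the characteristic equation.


Characteristic equation: r² + 11r + 28 = 0.
Factor: (r + 4)(r + 7) = 0 ⇒ r = -4, -7 (distinct real).
General solution: y = C₁e^(-4x) + C₂e^(-7x).


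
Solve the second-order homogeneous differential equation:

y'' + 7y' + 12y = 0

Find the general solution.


Characteristic equation: r² + 7r + 12 = 0.
Factor: (r + 3)(r + 4) = 0 ⇒ r = -3, -4 (distinct real).
General solution: y = C₁e^(-3x) + C₂e^(-4x).


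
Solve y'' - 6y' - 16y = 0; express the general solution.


Characteristic equation: r² - 6r - 16 = 0.
Factor: (r + 2)(r - 8) = 0 ⇒ r = -2, 8 (distinct real).
General solution: y = C₁e^(-2x) + C₂e^(8x).


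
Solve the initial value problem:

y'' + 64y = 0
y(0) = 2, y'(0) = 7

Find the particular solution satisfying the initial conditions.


Characteristic roots of r² + 64 = 0 are ±8i, so y = C₁cos(8x) + C₂sin(8x).
Apply y(0) = 2: C₁ = 2. Differentiate and apply y'(0) = 7: 8·C₂ = 7, so C₂ = 7/8.
Particular solution: y = 2cos(8x) + (7/8)sin(8x).


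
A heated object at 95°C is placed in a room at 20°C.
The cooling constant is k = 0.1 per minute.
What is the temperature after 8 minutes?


Newton's law: dT/dt = -k(T - T_a) has solution T(t) = T_a + (T₀ - T_a)e^(-kt).
Plug in T_a = 20, T₀ = 95, k = 0.1, t = 8: T(8) = 20 + (75)e^(-0.80) ≈ 53.7°C.


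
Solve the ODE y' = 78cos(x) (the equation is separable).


g(y) = 1, so integrate directly: y = ∫ 78cos(x) dx = 78sin(x) + C.


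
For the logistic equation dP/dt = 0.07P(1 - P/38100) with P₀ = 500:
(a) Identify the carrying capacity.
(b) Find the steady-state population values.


Logistic ODE dP/dt = 0.07P(1 - P/38100) has equilibria where dP/dt = 0, i.e. P = 0 or P = 38100.
The coefficient (1 - P/K) = 0 when P = K, identifying K = 38100 as the carrying capacity.
(a) K = 38100; (b) equilibria P = 0 and P = 38100.


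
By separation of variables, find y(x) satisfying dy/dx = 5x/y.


Separate variables: y dy = 5x dx.
Integrate both sides: y²/2 = (5/2)x^2 + C₀.
Multiply by 2: y² = 5x^2 + C.


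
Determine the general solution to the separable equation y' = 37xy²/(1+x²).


Separate: dy/y² = 37x/(1+x²) dx.
Integrate LHS: ∫ dy/y² = -1/y.
Integrate RHS via u = 1+x²: (37/2)ln(1+x²) + C.
Result: -1/y = (37/2)ln(1+x²) + C.


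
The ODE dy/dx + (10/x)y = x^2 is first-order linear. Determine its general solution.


P(x) = 10/x ⇒ μ = x^10.
(x^10 y)' = x^10·x^2 = x^12.
Integrate: x^10 y = x^13/(13) + C.
Solve for y: y = (1/13)x^3 + C/x^10.


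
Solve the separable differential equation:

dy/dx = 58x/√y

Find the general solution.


Separate: √y dy = 58x dx.
Integrate: (2/3)y^(3/2) = 29x² + C.


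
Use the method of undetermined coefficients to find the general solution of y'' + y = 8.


Homogeneous part: r² + 1 = 0 ⇒ r = ±1i, so y_h = C₁cos(x) + C₂sin(x).
Try constant y_p = A; plug in: 1A = 8 ⇒ A = 8.
General solution: y = C₁cos(x) + C₂sin(x) + 8.


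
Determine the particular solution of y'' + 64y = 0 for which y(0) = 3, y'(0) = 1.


Characteristic roots of r² + 64 = 0 are ±8i, so y = C₁cos(8x) + C₂sin(8x).
Apply y(0) = 3: C₁ = 3. Differentiate and apply y'(0) = 1: 8·C₂ = 1, so C₂ = 1/8.
Particular solution: y = 3cos(8x) + (1/8)sin(8x).


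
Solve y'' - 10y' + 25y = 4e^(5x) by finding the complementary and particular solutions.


Characteristic polynomial (r - 5)² = 0; repeated root r = 5.
y_h = (C₁ + C₂x)e^(5x). Forcing matches the repeated root (resonance), so try y_p = Ax² e^(5x).
Substitute and solve for A: 2A = 4, so A = 2.
General solution: y = (C₁ + C₂x + 2x²)e^(5x).


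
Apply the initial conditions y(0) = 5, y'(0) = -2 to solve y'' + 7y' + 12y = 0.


Characteristic roots of r² + 7r + 12 = 0 are -4, -3.
General solution y = c₁ e^(-4x) + c₂ e^(-3x).
Apply y(0) = 5: c₁ + c₂ = 5. Apply y'(0) = -2: -4 c₁ - 3 c₂ = -2.
Solve: c₁ = -13, c₂ = 18.
Particular solution: y = -13e^(-4x) + 18e^(-3x).


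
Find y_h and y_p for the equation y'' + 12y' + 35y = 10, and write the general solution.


Characteristic roots of r² + 12r + 35 = 0 are -5, -7.
y_h = C₁e^(-5x) + C₂e^(-7x).
Constant forcing; try y_p = A. Then 35A = 10 ⇒ A = 2/7.
General solution: y = C₁e^(-5x) + C₂e^(-7x) + 2/7.


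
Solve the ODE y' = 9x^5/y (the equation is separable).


Separate variables: y dy = 9x^5 dx.
Integrate both sides: y²/2 = (3/2)x^6 + C₀.
Multiply by 2: y² = 3x^6 + C.


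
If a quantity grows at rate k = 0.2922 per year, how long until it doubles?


Exponential growth: P(t) = P₀ e^(0.2922t). Set P(t)/P₀ = 2: e^(0.2922t) = 2.
Solve: t = ln(2)/0.2922 ≈ 2.37 years.


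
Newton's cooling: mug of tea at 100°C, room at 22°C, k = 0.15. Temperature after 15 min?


Newton's law: dT/dt = -k(T - T_a) has solution T(t) = T_a + (T₀ - T_a)e^(-kt).
Plug in T_a = 22, T₀ = 100, k = 0.15, t = 15: T(15) = 22 + (78)e^(-2.25) ≈ 30.2°C.


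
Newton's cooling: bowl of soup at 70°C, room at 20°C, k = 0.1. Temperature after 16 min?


Newton's law: dT/dt = -k(T - T_a) has solution T(t) = T_a + (T₀ - T_a)e^(-kt).
Plug in T_a = 20, T₀ = 70, k = 0.1, t = 16: T(16) = 20 + (50)e^(-1.60) ≈ 30.1°C.


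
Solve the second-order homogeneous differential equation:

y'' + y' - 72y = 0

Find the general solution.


Characteristic equation: r² + r - 72 = 0.
Factor: (r + 9)(r - 8) = 0 ⇒ r = -9, 8 (distinct real).
General solution: y = C₁e^(-9x) + C₂e^(8x).


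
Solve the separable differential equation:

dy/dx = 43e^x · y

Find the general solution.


Separate variables: dy/y = 43e^x dx.
Integrate: ln|y| = 43e^x + C₀.
Exponentiate: y = Ce^(43e^x).


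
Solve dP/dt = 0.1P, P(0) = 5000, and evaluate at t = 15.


The ODE dP/dt = 0.1P has solution P(t) = P(0)e^(0.1t).
Substitute P(0) = 5000 and t = 15: P(15) = 5000 e^(1.50) ≈ 22408.


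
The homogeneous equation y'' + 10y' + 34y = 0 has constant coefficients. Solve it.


Characteristic equation: r² + 10r + 34 = 0.
Discriminant is negative; roots r = -5 ± 3i (complex conjugate pair).
General solution uses e^(α x)(C₁ cos(β x) + C₂ sin(β x)): y = e^(-5x)(C₁cos(3x) + C₂sin(3x)).


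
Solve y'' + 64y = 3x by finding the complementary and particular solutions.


Homogeneous: r² + 64 = 0 ⇒ r = ±8i, y_h = C₁cos(8x) + C₂sin(8x).
Polynomial forcing; try y_p = Ax + B. Then y_p'' + 64 y_p = 64(Ax + B) = 3x, so B = 0 and A = 3/64.
General solution: y = C₁cos(8x) + C₂sin(8x) + (3/64)x.


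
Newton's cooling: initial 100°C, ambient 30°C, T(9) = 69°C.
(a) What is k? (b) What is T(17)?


Newton's law: T(t) = T_a + (T₀ - T_a)e^(-kt).
(a) Use T(9) = 69: (69 - 30)/(100 - 30) = e^(-k·9), so k = -ln(0.557)/9 ≈ 0.0650.
(b) Apply k to t = 17: T(17) = 30 + (70)e^(-1.105) ≈ 53.2°C.


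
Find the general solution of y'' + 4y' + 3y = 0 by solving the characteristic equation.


Characteristic equation: r² + 4r + 3 = 0.
Factor: (r + 1)(r + 3) = 0 ⇒ r = -1, -3 (distinct real).
General solution: y = C₁e^(-x) + C₂e^(-3x).


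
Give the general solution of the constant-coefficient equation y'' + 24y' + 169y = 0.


Characteristic equation: r² + 24r + 169 = 0.
Discriminant is negative; roots r = -12 ± 5i (complex conjugate pair).
General solution uses e^(α x)(C₁ cos(β x) + C₂ sin(β x)): y = e^(-12x)(C₁cos(5x) + C₂sin(5x)).


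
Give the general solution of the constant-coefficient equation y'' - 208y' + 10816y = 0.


Characteristic equation: r² - 208r + 10816 = 0, i.e. (r - 104)² = 0.
Repeated root r = 104; include an x factor for the second linearly independent solution.
General solution: y = (C₁ + C₂x)e^(104x).


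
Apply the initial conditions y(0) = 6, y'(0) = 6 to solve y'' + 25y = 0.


Characteristic roots of r² + 25 = 0 are ±5i, so y = C₁cos(5x) + C₂sin(5x).
Apply y(0) = 6: C₁ = 6. Differentiate and apply y'(0) = 6: 5·C₂ = 6, so C₂ = 6/5.
Particular solution: y = 6cos(5x) + (6/5)sin(5x).


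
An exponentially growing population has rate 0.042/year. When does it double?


Exponential growth: P(t) = P₀ e^(0.042t). Set P(t)/P₀ = 2: e^(0.042t) = 2.
Solve: t = ln(2)/0.042 ≈ 16.50 years.


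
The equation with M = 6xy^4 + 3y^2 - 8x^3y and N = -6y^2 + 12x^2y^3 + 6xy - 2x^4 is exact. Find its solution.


Check exactness: ∂M/∂y = 24xy^3 + 6y - 8x^3 and ∂N/∂x = 24xy^3 + 6y - 8x^3; equal, so the equation is exact.
Integrate M with respect to x (treating y as constant): ∫M dx = 3x^2y^4 + 3xy^2 - 2x^4y + h(y).
Differentiate w.r.t. y and set equal to N: the x-dependent terms already match, leaving h'(y) = -6y^2. Integrate: h(y) = -2y^3.
So F(x,y) = -2y^3 + 3x^2y^4 + 3xy^2 - 2x^4y.
General solution: -2y^3 + 3x^2y^4 + 3xy^2 - 2x^4y = C.


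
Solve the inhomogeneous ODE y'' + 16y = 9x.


Homogeneous: r² + 16 = 0 ⇒ r = ±4i, y_h = C₁cos(4x) + C₂sin(4x).
Polynomial forcing; try y_p = Ax + B. Then y_p'' + 16 y_p = 16(Ax + B) = 9x, so B = 0 and A = 9/16.
General solution: y = C₁cos(4x) + C₂sin(4x) + (9/16)x.


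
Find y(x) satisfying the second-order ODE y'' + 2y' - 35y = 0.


Characteristic equation: r² + 2r - 35 = 0.
Factor: (r + 7)(r - 5) = 0 ⇒ r = -7, 5 (distinct real).
General solution: y = C₁e^(-7x) + C₂e^(5x).


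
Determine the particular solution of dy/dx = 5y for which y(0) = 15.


General solution of y' = 5y is y = Ce^(5x).
Apply y(0) = 15: C = 15.
Particular solution: y = 15e^(5x).
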